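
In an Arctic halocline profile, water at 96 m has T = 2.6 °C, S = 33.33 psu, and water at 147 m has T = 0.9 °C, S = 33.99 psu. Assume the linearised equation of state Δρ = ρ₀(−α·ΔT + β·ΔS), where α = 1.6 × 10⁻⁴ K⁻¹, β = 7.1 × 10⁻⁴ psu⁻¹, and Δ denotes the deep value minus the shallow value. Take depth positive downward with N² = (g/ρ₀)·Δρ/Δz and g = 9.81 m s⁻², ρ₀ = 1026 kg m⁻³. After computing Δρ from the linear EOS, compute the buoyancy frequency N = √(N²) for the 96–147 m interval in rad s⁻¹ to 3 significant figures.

0.0119 rad s⁻¹

ΔT = -1.7 K, ΔS = +0.66 psu (deep − shallow).
Δρ/ρ₀ = −αΔT + βΔS = 2.72 × 10⁻⁴ + 4.686 × 10⁻⁴ = 7.406 × 10⁻⁴, so Δρ ≈ 0.7599 kg m⁻³.
N² = (g/ρ₀)·Δρ/Δz = g·(Δρ/ρ₀)/Δz = 9.81 × 7.406 × 10⁻⁴ / 51 = 1.4246 × 10⁻⁴ s⁻².
N = √(1.4246 × 10⁻⁴) = 0.011936 rad s⁻¹ ≈ 0.0119 rad s⁻¹.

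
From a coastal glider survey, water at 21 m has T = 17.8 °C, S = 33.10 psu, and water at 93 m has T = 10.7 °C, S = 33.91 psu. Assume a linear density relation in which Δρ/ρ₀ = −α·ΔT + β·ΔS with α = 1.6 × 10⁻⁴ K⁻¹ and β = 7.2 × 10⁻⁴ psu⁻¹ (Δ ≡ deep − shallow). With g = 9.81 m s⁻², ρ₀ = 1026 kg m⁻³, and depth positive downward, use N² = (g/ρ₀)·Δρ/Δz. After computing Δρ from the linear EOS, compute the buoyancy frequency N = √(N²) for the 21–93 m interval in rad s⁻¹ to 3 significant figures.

0.0153 rad s⁻¹

ΔT = -7.1 K, ΔS = +0.81 psu (deep − shallow).
Δρ/ρ₀ = −αΔT + βΔS = 1.136 × 10⁻³ + 5.832 × 10⁻⁴ = 1.7192 × 10⁻³, so Δρ ≈ 1.764 kg m⁻³.
N² = (g/ρ₀)·Δρ/Δz = g·(Δρ/ρ₀)/Δz = 9.81 × 1.7192 × 10⁻³ / 72 = 2.3424 × 10⁻⁴ s⁻².
N = √(2.3424 × 10⁻⁴) = 0.015305 rad s⁻¹ ≈ 0.0153 rad s⁻¹.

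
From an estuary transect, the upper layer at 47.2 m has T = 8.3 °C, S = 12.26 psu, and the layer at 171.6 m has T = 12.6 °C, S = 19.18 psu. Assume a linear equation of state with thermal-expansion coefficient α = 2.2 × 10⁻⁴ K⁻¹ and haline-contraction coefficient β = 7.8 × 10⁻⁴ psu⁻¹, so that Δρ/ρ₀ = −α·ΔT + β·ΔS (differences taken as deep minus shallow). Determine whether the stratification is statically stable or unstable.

stable

ΔT = 12.6 − 8.3 = +4.3 K and ΔS = 19.18 − 12.26 = +6.92 psu (deep − shallow).
−αΔT = -9.46 × 10⁻⁴; βΔS = 5.3976 × 10⁻³; sum Δρ/ρ₀ = 4.4516 × 10⁻³.
Δρ/ρ₀ > 0, so Δρ > 0: deeper water is denser → statically stable.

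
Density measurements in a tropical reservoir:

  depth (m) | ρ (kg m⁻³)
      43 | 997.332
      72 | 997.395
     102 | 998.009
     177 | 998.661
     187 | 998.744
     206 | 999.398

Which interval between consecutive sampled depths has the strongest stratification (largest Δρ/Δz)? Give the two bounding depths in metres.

187–206 m

Compute the density gradient over each adjacent pair:
  43–72 m: Δρ/Δz = 0.063/29 = 2.2 × 10⁻³ kg m⁻⁴
  72–102 m: Δρ/Δz = 0.614/30 = 0.020 kg m⁻⁴
  102–177 m: Δρ/Δz = 0.652/75 = 8.7 × 10⁻³ kg m⁻⁴
  177–187 m: Δρ/Δz = 0.083/10 = 8.3 × 10⁻³ kg m⁻⁴
  187–206 m: Δρ/Δz = 0.654/19 = 0.034 kg m⁻⁴
The largest gradient is in the 187–206 m interval — the pycnocline.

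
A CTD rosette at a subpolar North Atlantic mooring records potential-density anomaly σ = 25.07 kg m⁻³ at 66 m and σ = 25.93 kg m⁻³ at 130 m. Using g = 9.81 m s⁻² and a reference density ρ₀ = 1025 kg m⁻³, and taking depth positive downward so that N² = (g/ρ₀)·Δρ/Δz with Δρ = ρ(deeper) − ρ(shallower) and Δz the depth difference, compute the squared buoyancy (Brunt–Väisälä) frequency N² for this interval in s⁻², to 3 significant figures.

1.29 × 10⁻⁴ s⁻²

Δρ = 1025.93 − 1025.07 = 0.86 kg m⁻³ over Δz = 130 − 66 = 64 m.
N² = (9.81/1025) × (0.86/64) = 1.2861 × 10⁻⁴ s⁻² ≈ 1.29 × 10⁻⁴ s⁻².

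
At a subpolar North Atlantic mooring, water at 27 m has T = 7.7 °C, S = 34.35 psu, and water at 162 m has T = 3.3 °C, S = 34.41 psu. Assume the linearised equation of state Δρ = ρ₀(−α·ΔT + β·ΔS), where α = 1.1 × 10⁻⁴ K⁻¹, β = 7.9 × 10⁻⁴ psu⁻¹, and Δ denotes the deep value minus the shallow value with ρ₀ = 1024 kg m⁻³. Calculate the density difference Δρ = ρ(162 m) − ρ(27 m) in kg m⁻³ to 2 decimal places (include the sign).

ΔT = -4.4 K, ΔS = +0.06 psu (deep − shallow).
Δρ/ρ₀ = −(1.1 × 10⁻⁴)(-4.4) + (7.9 × 10⁻⁴)(+0.06) = 5.314 × 10⁻⁴.
Δρ = 1024 × (5.314 × 10⁻⁴) = +0.54 kg m⁻³.
Positive Δρ: denser below, stable.

+0.54 kg m⁻³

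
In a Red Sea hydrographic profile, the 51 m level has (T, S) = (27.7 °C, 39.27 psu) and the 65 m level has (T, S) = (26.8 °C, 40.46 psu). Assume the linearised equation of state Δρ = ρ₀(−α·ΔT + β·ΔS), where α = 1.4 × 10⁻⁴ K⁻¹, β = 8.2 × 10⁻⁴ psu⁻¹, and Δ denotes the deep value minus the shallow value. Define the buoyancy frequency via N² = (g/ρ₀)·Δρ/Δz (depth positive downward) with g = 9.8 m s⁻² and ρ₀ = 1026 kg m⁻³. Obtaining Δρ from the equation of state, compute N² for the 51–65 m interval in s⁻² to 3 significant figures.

ΔT = -0.9 K, ΔS = +1.19 psu (deep − shallow).
Δρ/ρ₀ = −αΔT + βΔS = 1.26 × 10⁻⁴ + 9.758 × 10⁻⁴ = 1.1018 × 10⁻³, so Δρ ≈ 1.130 kg m⁻³.
N² = (g/ρ₀)·Δρ/Δz = g·(Δρ/ρ₀)/Δz = 9.8 × 1.1018 × 10⁻³ / 14 = 7.7126 × 10⁻⁴ s⁻² ≈ 7.71 × 10⁻⁴ s⁻².

7.71 × 10⁻⁴ s⁻²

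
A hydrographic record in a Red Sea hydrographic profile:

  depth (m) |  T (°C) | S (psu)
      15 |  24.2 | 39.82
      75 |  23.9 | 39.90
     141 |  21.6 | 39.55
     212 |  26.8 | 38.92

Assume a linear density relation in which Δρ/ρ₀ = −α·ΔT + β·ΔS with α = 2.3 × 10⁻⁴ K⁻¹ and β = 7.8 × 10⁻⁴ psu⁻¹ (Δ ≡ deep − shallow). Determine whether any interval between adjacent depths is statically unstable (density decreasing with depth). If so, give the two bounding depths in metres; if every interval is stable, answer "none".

Evaluate Δρ/ρ₀ = −αΔT + βΔS across each adjacent pair:
  15–75 m: −αΔT+βΔS = −(2.3 × 10⁻⁴)(-0.3)+(7.8 × 10⁻⁴)(+0.08) = 1.3 × 10⁻⁴ → stable
  75–141 m: −αΔT+βΔS = −(2.3 × 10⁻⁴)(-2.3)+(7.8 × 10⁻⁴)(-0.35) = 2.6 × 10⁻⁴ → stable
  141–212 m: −αΔT+βΔS = −(2.3 × 10⁻⁴)(+5.2)+(7.8 × 10⁻⁴)(-0.63) = -1.7 × 10⁻³ → UNSTABLE
The 141–212 m interval has Δρ < 0: lighter water underlies denser water.

141–212 m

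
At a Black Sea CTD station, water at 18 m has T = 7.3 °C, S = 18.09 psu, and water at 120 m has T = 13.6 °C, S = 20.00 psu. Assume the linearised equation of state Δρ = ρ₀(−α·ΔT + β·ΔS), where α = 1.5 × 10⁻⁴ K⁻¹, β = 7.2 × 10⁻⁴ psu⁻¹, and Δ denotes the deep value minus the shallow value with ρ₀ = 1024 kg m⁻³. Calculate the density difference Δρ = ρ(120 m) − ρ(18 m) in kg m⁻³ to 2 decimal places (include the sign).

ΔT = +6.3 K, ΔS = +1.91 psu (deep − shallow).
Δρ/ρ₀ = −(1.5 × 10⁻⁴)(+6.3) + (7.2 × 10⁻⁴)(+1.91) = 4.302 × 10⁻⁴.
Δρ = 1024 × (4.302 × 10⁻⁴) = +0.44 kg m⁻³.
Positive Δρ: denser below, stable.

+0.44 kg m⁻³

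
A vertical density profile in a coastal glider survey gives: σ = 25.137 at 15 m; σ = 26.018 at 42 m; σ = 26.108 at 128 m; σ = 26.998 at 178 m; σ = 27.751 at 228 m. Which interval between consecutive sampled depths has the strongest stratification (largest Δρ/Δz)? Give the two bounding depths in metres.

Compute the density gradient over each adjacent pair:
  15–42 m: Δρ/Δz = 0.881/27 = 0.033 kg m⁻⁴
  42–128 m: Δρ/Δz = 0.090/86 = 1.0 × 10⁻³ kg m⁻⁴
  128–178 m: Δρ/Δz = 0.890/50 = 0.018 kg m⁻⁴
  178–228 m: Δρ/Δz = 0.753/50 = 0.015 kg m⁻⁴
The largest gradient is in the 15–42 m interval — the pycnocline.

15–42 m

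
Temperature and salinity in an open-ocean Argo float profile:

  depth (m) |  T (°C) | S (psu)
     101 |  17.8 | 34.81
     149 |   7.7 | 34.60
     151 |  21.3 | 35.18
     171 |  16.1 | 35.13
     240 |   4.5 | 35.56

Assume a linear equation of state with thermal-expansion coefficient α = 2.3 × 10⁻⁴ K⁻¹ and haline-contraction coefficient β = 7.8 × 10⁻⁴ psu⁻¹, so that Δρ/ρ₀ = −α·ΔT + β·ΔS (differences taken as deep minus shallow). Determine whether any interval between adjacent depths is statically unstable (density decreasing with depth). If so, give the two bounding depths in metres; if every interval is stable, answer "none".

Evaluate Δρ/ρ₀ = −αΔT + βΔS across each adjacent pair:
  101–149 m: −αΔT+βΔS = −(2.3 × 10⁻⁴)(-10.1)+(7.8 × 10⁻⁴)(-0.21) = 2.2 × 10⁻³ → stable
  149–151 m: −αΔT+βΔS = −(2.3 × 10⁻⁴)(+13.6)+(7.8 × 10⁻⁴)(+0.58) = -2.7 × 10⁻³ → UNSTABLE
  151–171 m: −αΔT+βΔS = −(2.3 × 10⁻⁴)(-5.2)+(7.8 × 10⁻⁴)(-0.05) = 1.2 × 10⁻³ → stable
  171–240 m: −αΔT+βΔS = −(2.3 × 10⁻⁴)(-11.6)+(7.8 × 10⁻⁴)(+0.43) = 3.0 × 10⁻³ → stable
The 149–151 m interval has Δρ < 0: lighter water underlies denser water.

149–151 m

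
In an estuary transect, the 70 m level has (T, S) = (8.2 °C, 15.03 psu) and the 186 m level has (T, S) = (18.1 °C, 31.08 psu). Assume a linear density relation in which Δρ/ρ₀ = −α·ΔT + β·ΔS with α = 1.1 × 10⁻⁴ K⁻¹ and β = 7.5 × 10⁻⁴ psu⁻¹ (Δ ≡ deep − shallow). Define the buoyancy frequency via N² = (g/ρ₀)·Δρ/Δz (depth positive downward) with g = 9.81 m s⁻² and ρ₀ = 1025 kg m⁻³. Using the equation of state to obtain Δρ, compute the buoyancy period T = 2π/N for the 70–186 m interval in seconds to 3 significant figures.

206 s

ΔT = +9.9 K, ΔS = +16.05 psu (deep − shallow).
Δρ/ρ₀ = −αΔT + βΔS = -1.089 × 10⁻³ + 0.0120375 = 0.0109485, so Δρ ≈ 11.22 kg m⁻³.
N² = (g/ρ₀)·Δρ/Δz = g·(Δρ/ρ₀)/Δz = 9.81 × 0.0109485 / 116 = 9.2590 × 10⁻⁴ s⁻².
N = √(9.2590 × 10⁻⁴) = 0.030429 rad s⁻¹ → T = 2π/N = 206.49 s ≈ 206 s.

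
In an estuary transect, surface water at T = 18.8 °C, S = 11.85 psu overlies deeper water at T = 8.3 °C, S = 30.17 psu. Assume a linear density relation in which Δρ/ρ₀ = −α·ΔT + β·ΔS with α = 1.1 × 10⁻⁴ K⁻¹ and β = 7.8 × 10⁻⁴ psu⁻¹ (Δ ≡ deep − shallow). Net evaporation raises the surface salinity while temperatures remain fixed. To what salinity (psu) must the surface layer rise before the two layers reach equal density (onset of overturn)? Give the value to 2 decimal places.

Neutral buoyancy requires −α(T_deep − T_surf) + β(S_deep − S_surf′) = 0.
S_surf′ = S_deep − (α/β)·ΔT = 30.17 − (1.1 × 10⁻⁴/7.8 × 10⁻⁴)·(-10.5) = 31.6508 psu.
Increase required: 31.6508 − 11.85 = 19.8008 psu.

31.65 psu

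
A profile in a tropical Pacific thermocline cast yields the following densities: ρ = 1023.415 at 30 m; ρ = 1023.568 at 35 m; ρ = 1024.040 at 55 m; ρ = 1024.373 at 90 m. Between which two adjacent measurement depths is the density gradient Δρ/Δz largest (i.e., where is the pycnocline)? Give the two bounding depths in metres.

30–35 m

Compute the density gradient over each adjacent pair:
  30–35 m: Δρ/Δz = 0.153/5 = 0.031 kg m⁻⁴
  35–55 m: Δρ/Δz = 0.472/20 = 0.024 kg m⁻⁴
  55–90 m: Δρ/Δz = 0.333/35 = 9.5 × 10⁻³ kg m⁻⁴
The largest gradient is in the 30–35 m interval — the pycnocline.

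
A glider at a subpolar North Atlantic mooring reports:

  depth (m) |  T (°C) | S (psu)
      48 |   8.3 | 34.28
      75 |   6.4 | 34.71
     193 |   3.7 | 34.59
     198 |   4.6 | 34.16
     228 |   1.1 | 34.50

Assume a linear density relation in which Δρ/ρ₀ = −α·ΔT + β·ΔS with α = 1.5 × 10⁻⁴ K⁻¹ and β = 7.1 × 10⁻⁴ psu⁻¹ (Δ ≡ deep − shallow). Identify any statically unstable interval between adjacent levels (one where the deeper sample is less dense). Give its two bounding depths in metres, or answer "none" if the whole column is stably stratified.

193–198 m

Evaluate Δρ/ρ₀ = −αΔT + βΔS across each adjacent pair:
  48–75 m: −αΔT+βΔS = −(1.5 × 10⁻⁴)(-1.9)+(7.1 × 10⁻⁴)(+0.43) = 5.9 × 10⁻⁴ → stable
  75–193 m: −αΔT+βΔS = −(1.5 × 10⁻⁴)(-2.7)+(7.1 × 10⁻⁴)(-0.12) = 3.2 × 10⁻⁴ → stable
  193–198 m: −αΔT+βΔS = −(1.5 × 10⁻⁴)(+0.9)+(7.1 × 10⁻⁴)(-0.43) = -4.4 × 10⁻⁴ → UNSTABLE
  198–228 m: −αΔT+βΔS = −(1.5 × 10⁻⁴)(-3.5)+(7.1 × 10⁻⁴)(+0.34) = 7.7 × 10⁻⁴ → stable
The 193–198 m interval has Δρ < 0: lighter water underlies denser water.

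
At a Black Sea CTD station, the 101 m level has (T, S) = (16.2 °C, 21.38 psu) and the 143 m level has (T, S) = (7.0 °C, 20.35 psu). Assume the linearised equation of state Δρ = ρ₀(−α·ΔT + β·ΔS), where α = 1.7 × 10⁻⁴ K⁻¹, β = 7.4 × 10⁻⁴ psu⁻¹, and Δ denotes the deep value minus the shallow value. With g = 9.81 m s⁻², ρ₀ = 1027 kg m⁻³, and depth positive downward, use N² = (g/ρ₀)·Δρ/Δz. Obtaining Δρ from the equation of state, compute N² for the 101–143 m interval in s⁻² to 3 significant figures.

1.87 × 10⁻⁴ s⁻²

ΔT = -9.2 K, ΔS = -1.03 psu (deep − shallow).
Δρ/ρ₀ = −αΔT + βΔS = 1.564 × 10⁻³ − 7.622 × 10⁻⁴ = 8.018 × 10⁻⁴, so Δρ ≈ 0.8234 kg m⁻³.
N² = (g/ρ₀)·Δρ/Δz = g·(Δρ/ρ₀)/Δz = 9.81 × 8.018 × 10⁻⁴ / 42 = 1.8728 × 10⁻⁴ s⁻² ≈ 1.87 × 10⁻⁴ s⁻².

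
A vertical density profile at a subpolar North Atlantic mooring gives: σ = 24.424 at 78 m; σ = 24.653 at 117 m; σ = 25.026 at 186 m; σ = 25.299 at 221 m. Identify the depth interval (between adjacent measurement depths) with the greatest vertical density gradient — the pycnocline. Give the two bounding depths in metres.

Compute the density gradient over each adjacent pair:
  78–117 m: Δρ/Δz = 0.229/39 = 5.9 × 10⁻³ kg m⁻⁴
  117–186 m: Δρ/Δz = 0.373/69 = 5.4 × 10⁻³ kg m⁻⁴
  186–221 m: Δρ/Δz = 0.273/35 = 7.8 × 10⁻³ kg m⁻⁴
The largest gradient is in the 186–221 m interval — the pycnocline.

186–221 m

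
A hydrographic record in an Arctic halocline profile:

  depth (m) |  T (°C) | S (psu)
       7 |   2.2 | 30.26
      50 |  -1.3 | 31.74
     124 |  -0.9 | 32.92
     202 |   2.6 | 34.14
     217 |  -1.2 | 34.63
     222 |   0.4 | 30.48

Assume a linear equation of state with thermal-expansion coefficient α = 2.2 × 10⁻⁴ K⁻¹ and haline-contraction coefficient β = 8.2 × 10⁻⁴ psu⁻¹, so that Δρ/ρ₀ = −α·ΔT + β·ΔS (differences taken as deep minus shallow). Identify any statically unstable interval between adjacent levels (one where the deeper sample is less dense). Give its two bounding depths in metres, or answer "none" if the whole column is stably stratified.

Evaluate Δρ/ρ₀ = −αΔT + βΔS across each adjacent pair:
  7–50 m: −αΔT+βΔS = −(2.2 × 10⁻⁴)(-3.5)+(8.2 × 10⁻⁴)(+1.48) = 2.0 × 10⁻³ → stable
  50–124 m: −αΔT+βΔS = −(2.2 × 10⁻⁴)(+0.4)+(8.2 × 10⁻⁴)(+1.18) = 8.8 × 10⁻⁴ → stable
  124–202 m: −αΔT+βΔS = −(2.2 × 10⁻⁴)(+3.5)+(8.2 × 10⁻⁴)(+1.22) = 2.3 × 10⁻⁴ → stable
  202–217 m: −αΔT+βΔS = −(2.2 × 10⁻⁴)(-3.8)+(8.2 × 10⁻⁴)(+0.49) = 1.2 × 10⁻³ → stable
  217–222 m: −αΔT+βΔS = −(2.2 × 10⁻⁴)(+1.6)+(8.2 × 10⁻⁴)(-4.15) = -3.8 × 10⁻³ → UNSTABLE
The 217–222 m interval has Δρ < 0: lighter water underlies denser water.

217–222 m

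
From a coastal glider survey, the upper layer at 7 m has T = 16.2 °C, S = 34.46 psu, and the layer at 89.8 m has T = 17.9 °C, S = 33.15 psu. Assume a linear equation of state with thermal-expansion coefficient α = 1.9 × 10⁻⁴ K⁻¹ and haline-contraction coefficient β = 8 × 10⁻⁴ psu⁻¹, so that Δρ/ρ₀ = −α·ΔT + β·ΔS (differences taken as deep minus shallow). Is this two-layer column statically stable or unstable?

ΔT = 17.9 − 16.2 = +1.7 K and ΔS = 33.15 − 34.46 = -1.31 psu (deep − shallow).
−αΔT = -3.23 × 10⁻⁴; βΔS = -1.048 × 10⁻³; sum Δρ/ρ₀ = -1.371 × 10⁻³.
Δρ/ρ₀ < 0, so Δρ < 0: deeper water is lighter → statically unstable; the column would overturn.

unstable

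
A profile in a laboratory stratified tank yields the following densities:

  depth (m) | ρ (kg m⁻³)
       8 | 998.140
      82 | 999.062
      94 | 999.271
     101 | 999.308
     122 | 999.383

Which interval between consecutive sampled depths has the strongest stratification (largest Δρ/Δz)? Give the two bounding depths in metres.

82–94 m

Compute the density gradient over each adjacent pair:
  8–82 m: Δρ/Δz = 0.922/74 = 0.012 kg m⁻⁴
  82–94 m: Δρ/Δz = 0.209/12 = 0.017 kg m⁻⁴
  94–101 m: Δρ/Δz = 0.037/7 = 5.3 × 10⁻³ kg m⁻⁴
  101–122 m: Δρ/Δz = 0.075/21 = 3.6 × 10⁻³ kg m⁻⁴
The largest gradient is in the 82–94 m interval — the pycnocline.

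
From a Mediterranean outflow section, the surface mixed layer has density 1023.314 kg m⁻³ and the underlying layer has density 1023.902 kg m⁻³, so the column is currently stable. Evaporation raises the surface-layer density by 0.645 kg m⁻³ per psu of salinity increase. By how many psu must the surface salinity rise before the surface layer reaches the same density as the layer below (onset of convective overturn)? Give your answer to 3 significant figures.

Density deficit of the surface layer: 1023.902 − 1023.314 = 0.588 kg m⁻³.
Required change = 0.588 / 0.645 = 0.912 psu.

0.912 psu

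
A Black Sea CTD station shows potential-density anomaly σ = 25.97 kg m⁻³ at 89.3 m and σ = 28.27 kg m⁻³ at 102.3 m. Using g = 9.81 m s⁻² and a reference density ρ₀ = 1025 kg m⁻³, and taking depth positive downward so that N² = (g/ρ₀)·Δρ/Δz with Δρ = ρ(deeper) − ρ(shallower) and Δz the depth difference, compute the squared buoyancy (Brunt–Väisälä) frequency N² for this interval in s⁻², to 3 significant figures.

1.69 × 10⁻³ s⁻²

Δρ = 1028.27 − 1025.97 = 2.30 kg m⁻³ over Δz = 102.3 − 89.3 = 13 m.
N² = (9.81/1025) × (2.30/13) = 1.6933 × 10⁻³ s⁻² ≈ 1.69 × 10⁻³ s⁻².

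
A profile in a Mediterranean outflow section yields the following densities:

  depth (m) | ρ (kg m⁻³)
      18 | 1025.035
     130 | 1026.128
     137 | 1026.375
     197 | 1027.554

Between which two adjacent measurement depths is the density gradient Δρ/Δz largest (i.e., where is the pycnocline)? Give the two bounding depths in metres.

130–137 m

Compute the density gradient over each adjacent pair:
  18–130 m: Δρ/Δz = 1.093/112 = 9.8 × 10⁻³ kg m⁻⁴
  130–137 m: Δρ/Δz = 0.247/7 = 0.035 kg m⁻⁴
  137–197 m: Δρ/Δz = 1.179/60 = 0.020 kg m⁻⁴
The largest gradient is in the 130–137 m interval — the pycnocline.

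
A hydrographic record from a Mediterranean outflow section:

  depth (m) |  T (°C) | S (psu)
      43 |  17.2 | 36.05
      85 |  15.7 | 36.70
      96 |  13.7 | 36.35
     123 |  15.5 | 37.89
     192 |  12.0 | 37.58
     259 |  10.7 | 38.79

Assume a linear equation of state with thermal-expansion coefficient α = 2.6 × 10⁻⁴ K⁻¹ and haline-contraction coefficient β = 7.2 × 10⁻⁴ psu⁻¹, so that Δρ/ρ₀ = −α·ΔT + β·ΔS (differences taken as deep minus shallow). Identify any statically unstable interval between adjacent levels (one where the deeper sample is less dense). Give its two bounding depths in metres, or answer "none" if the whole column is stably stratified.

Evaluate Δρ/ρ₀ = −αΔT + βΔS across each adjacent pair:
  43–85 m: −αΔT+βΔS = −(2.6 × 10⁻⁴)(-1.5)+(7.2 × 10⁻⁴)(+0.65) = 8.6 × 10⁻⁴ → stable
  85–96 m: −αΔT+βΔS = −(2.6 × 10⁻⁴)(-2.0)+(7.2 × 10⁻⁴)(-0.35) = 2.7 × 10⁻⁴ → stable
  96–123 m: −αΔT+βΔS = −(2.6 × 10⁻⁴)(+1.8)+(7.2 × 10⁻⁴)(+1.54) = 6.4 × 10⁻⁴ → stable
  123–192 m: −αΔT+βΔS = −(2.6 × 10⁻⁴)(-3.5)+(7.2 × 10⁻⁴)(-0.31) = 6.9 × 10⁻⁴ → stable
  192–259 m: −αΔT+βΔS = −(2.6 × 10⁻⁴)(-1.3)+(7.2 × 10⁻⁴)(+1.21) = 1.2 × 10⁻³ → stable
Every interval has Δρ > 0: the column is stably stratified throughout.

none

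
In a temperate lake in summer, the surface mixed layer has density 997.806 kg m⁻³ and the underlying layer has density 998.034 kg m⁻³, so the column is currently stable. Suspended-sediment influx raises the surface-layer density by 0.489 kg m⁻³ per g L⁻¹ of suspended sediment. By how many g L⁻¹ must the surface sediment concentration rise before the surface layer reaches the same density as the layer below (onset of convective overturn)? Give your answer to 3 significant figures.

0.466 g L⁻¹

Density deficit of the surface layer: 998.034 − 997.806 = 0.228 kg m⁻³.
Required change = 0.228 / 0.489 = 0.466 g L⁻¹.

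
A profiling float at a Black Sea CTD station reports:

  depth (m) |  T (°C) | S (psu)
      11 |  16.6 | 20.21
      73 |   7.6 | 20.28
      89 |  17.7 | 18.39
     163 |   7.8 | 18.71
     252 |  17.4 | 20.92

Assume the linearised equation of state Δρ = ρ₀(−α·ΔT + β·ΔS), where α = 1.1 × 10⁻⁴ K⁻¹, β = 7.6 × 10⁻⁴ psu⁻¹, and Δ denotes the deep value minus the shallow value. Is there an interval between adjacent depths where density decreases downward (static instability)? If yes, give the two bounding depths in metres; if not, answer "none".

Evaluate Δρ/ρ₀ = −αΔT + βΔS across each adjacent pair:
  11–73 m: −αΔT+βΔS = −(1.1 × 10⁻⁴)(-9.0)+(7.6 × 10⁻⁴)(+0.07) = 1.0 × 10⁻³ → stable
  73–89 m: −αΔT+βΔS = −(1.1 × 10⁻⁴)(+10.1)+(7.6 × 10⁻⁴)(-1.89) = -2.5 × 10⁻³ → UNSTABLE
  89–163 m: −αΔT+βΔS = −(1.1 × 10⁻⁴)(-9.9)+(7.6 × 10⁻⁴)(+0.32) = 1.3 × 10⁻³ → stable
  163–252 m: −αΔT+βΔS = −(1.1 × 10⁻⁴)(+9.6)+(7.6 × 10⁻⁴)(+2.21) = 6.2 × 10⁻⁴ → stable
The 73–89 m interval has Δρ < 0: lighter water underlies denser water.

73–89 m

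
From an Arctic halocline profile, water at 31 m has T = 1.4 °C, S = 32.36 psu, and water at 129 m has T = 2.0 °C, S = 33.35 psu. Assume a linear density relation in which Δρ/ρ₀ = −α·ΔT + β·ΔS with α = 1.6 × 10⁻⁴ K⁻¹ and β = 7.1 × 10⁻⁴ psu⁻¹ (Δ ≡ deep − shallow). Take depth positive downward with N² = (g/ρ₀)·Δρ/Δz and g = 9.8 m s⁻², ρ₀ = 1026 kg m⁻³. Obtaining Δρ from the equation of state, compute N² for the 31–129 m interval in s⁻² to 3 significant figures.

6.07 × 10⁻⁵ s⁻²

ΔT = +0.6 K, ΔS = +0.99 psu (deep − shallow).
Δρ/ρ₀ = −αΔT + βΔS = -9.60 × 10⁻⁵ + 7.029 × 10⁻⁴ = 6.069 × 10⁻⁴, so Δρ ≈ 0.6227 kg m⁻³.
N² = (g/ρ₀)·Δρ/Δz = g·(Δρ/ρ₀)/Δz = 9.8 × 6.069 × 10⁻⁴ / 98 = 6.0690 × 10⁻⁵ s⁻² ≈ 6.07 × 10⁻⁵ s⁻².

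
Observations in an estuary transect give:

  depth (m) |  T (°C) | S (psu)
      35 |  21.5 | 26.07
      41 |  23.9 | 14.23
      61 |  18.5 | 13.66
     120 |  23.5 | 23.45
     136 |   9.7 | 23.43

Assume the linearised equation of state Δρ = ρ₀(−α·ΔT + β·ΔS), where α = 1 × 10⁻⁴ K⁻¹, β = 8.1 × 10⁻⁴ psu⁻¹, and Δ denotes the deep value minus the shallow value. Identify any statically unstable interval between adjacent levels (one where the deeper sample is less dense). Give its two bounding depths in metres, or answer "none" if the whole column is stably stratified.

35–41 m

Evaluate Δρ/ρ₀ = −αΔT + βΔS across each adjacent pair:
  35–41 m: −αΔT+βΔS = −(1 × 10⁻⁴)(+2.4)+(8.1 × 10⁻⁴)(-11.84) = -9.8 × 10⁻³ → UNSTABLE
  41–61 m: −αΔT+βΔS = −(1 × 10⁻⁴)(-5.4)+(8.1 × 10⁻⁴)(-0.57) = 7.8 × 10⁻⁵ → stable
  61–120 m: −αΔT+βΔS = −(1 × 10⁻⁴)(+5.0)+(8.1 × 10⁻⁴)(+9.79) = 7.4 × 10⁻³ → stable
  120–136 m: −αΔT+βΔS = −(1 × 10⁻⁴)(-13.8)+(8.1 × 10⁻⁴)(-0.02) = 1.4 × 10⁻³ → stable
The 35–41 m interval has Δρ < 0: lighter water underlies denser water.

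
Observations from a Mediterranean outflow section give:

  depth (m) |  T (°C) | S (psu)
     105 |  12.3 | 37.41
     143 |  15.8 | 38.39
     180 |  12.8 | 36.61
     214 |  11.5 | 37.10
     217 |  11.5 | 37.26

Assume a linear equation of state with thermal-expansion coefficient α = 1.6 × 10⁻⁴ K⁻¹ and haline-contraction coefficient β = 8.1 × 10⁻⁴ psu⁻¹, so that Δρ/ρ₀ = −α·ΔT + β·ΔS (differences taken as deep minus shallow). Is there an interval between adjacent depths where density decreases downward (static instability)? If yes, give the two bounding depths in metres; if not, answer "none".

Evaluate Δρ/ρ₀ = −αΔT + βΔS across each adjacent pair:
  105–143 m: −αΔT+βΔS = −(1.6 × 10⁻⁴)(+3.5)+(8.1 × 10⁻⁴)(+0.98) = 2.3 × 10⁻⁴ → stable
  143–180 m: −αΔT+βΔS = −(1.6 × 10⁻⁴)(-3.0)+(8.1 × 10⁻⁴)(-1.78) = -9.6 × 10⁻⁴ → UNSTABLE
  180–214 m: −αΔT+βΔS = −(1.6 × 10⁻⁴)(-1.3)+(8.1 × 10⁻⁴)(+0.49) = 6.0 × 10⁻⁴ → stable
  214–217 m: −αΔT+βΔS = −(1.6 × 10⁻⁴)(+0.0)+(8.1 × 10⁻⁴)(+0.16) = 1.3 × 10⁻⁴ → stable
The 143–180 m interval has Δρ < 0: lighter water underlies denser water.

143–180 m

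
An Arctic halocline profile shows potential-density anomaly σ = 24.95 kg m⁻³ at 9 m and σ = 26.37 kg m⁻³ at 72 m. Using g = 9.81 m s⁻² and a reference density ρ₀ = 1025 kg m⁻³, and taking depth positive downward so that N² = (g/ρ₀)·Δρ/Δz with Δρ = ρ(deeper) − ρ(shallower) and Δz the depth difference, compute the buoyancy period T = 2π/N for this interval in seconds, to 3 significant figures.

428 s

Δρ = 1026.37 − 1024.95 = 1.42 kg m⁻³ over Δz = 72 − 9 = 63 m.
N² = (9.81/1025) × (1.42/63) = 2.1572 × 10⁻⁴ s⁻².
N = √(2.1572 × 10⁻⁴) = 0.014687 rad s⁻¹, so T = 2π/N = 427.81 s ≈ 428 s.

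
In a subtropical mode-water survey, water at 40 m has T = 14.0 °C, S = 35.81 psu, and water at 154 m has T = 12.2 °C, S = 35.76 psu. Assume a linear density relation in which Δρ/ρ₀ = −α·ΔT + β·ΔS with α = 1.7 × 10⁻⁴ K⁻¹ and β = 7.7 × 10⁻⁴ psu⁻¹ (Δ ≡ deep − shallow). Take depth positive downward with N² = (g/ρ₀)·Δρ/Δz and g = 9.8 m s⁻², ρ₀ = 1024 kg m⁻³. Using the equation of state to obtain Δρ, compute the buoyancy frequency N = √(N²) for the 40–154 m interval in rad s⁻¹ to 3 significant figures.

ΔT = -1.8 K, ΔS = -0.05 psu (deep − shallow).
Δρ/ρ₀ = −αΔT + βΔS = 3.06 × 10⁻⁴ − 3.85 × 10⁻⁵ = 2.675 × 10⁻⁴, so Δρ ≈ 0.2739 kg m⁻³.
N² = (g/ρ₀)·Δρ/Δz = g·(Δρ/ρ₀)/Δz = 9.8 × 2.675 × 10⁻⁴ / 114 = 2.2996 × 10⁻⁵ s⁻².
N = √(2.2996 × 10⁻⁵) = 4.7954 × 10⁻³ rad s⁻¹ ≈ 4.80 × 10⁻³ rad s⁻¹.

4.80 × 10⁻³ rad s⁻¹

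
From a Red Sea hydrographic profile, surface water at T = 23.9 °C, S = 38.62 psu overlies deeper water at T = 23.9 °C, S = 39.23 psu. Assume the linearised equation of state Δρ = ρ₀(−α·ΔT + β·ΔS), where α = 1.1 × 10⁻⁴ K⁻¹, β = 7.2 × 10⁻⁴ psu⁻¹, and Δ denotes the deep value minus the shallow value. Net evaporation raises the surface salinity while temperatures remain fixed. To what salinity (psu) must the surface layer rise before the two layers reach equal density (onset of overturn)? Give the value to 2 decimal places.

Neutral buoyancy requires −α(T_deep − T_surf) + β(S_deep − S_surf′) = 0.
S_surf′ = S_deep − (α/β)·ΔT = 39.23 − (1.1 × 10⁻⁴/7.2 × 10⁻⁴)·(+0.0) = 39.2300 psu.
Increase required: 39.2300 − 38.62 = 0.6100 psu.

39.23 psu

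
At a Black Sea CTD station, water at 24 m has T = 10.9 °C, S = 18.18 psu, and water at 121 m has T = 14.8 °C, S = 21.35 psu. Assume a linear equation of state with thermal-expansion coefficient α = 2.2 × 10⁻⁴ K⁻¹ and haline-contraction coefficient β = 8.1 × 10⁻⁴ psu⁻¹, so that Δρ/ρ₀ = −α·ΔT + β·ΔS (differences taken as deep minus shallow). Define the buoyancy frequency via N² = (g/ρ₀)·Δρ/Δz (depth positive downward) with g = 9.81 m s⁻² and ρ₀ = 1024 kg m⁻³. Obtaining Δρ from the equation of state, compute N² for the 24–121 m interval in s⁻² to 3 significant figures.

1.73 × 10⁻⁴ s⁻²

ΔT = +3.9 K, ΔS = +3.17 psu (deep − shallow).
Δρ/ρ₀ = −αΔT + βΔS = -8.58 × 10⁻⁴ + 2.5677 × 10⁻³ = 1.7097 × 10⁻³, so Δρ ≈ 1.751 kg m⁻³.
N² = (g/ρ₀)·Δρ/Δz = g·(Δρ/ρ₀)/Δz = 9.81 × 1.7097 × 10⁻³ / 97 = 1.7291 × 10⁻⁴ s⁻² ≈ 1.73 × 10⁻⁴ s⁻².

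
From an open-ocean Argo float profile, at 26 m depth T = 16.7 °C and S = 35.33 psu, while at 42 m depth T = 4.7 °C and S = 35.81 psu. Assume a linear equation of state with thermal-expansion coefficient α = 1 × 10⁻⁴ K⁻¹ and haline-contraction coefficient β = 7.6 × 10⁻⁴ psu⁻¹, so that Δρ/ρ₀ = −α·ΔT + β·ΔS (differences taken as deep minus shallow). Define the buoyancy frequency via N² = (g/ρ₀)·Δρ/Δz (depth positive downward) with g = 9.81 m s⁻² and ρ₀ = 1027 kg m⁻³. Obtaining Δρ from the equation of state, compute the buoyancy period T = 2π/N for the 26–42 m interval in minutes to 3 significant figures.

3.38 min

ΔT = -12.0 K, ΔS = +0.48 psu (deep − shallow).
Δρ/ρ₀ = −αΔT + βΔS = 1.20 × 10⁻³ + 3.648 × 10⁻⁴ = 1.5648 × 10⁻³, so Δρ ≈ 1.607 kg m⁻³.
N² = (g/ρ₀)·Δρ/Δz = g·(Δρ/ρ₀)/Δz = 9.81 × 1.5648 × 10⁻³ / 16 = 9.5942 × 10⁻⁴ s⁻².
N = √(9.5942 × 10⁻⁴) = 0.030975 rad s⁻¹ → T = 2π/N = 202.85 s = 3.3808 min ≈ 3.38 min.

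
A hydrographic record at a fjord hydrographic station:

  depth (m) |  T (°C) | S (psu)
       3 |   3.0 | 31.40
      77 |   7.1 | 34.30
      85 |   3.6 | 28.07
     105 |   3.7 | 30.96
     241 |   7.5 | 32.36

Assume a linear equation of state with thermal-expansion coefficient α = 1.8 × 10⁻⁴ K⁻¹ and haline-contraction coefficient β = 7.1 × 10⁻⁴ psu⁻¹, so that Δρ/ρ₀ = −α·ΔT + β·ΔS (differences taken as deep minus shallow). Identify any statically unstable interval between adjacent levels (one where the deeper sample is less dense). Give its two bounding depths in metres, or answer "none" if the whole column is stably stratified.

Evaluate Δρ/ρ₀ = −αΔT + βΔS across each adjacent pair:
  3–77 m: −αΔT+βΔS = −(1.8 × 10⁻⁴)(+4.1)+(7.1 × 10⁻⁴)(+2.90) = 1.3 × 10⁻³ → stable
  77–85 m: −αΔT+βΔS = −(1.8 × 10⁻⁴)(-3.5)+(7.1 × 10⁻⁴)(-6.23) = -3.8 × 10⁻³ → UNSTABLE
  85–105 m: −αΔT+βΔS = −(1.8 × 10⁻⁴)(+0.1)+(7.1 × 10⁻⁴)(+2.89) = 2.0 × 10⁻³ → stable
  105–241 m: −αΔT+βΔS = −(1.8 × 10⁻⁴)(+3.8)+(7.1 × 10⁻⁴)(+1.40) = 3.1 × 10⁻⁴ → stable
The 77–85 m interval has Δρ < 0: lighter water underlies denser water.

77–85 m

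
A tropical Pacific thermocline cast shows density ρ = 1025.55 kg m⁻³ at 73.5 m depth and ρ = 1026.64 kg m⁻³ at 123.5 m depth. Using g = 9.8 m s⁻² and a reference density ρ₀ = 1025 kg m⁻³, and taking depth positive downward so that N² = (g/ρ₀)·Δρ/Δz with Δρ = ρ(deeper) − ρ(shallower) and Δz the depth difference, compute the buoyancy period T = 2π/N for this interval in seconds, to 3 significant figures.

Δρ = 1026.64 − 1025.55 = 1.09 kg m⁻³ over Δz = 123.5 − 73.5 = 50 m.
N² = (9.8/1025) × (1.09/50) = 2.0843 × 10⁻⁴ s⁻².
N = √(2.0843 × 10⁻⁴) = 0.014437 rad s⁻¹, so T = 2π/N = 435.21 s ≈ 435 s.

435 s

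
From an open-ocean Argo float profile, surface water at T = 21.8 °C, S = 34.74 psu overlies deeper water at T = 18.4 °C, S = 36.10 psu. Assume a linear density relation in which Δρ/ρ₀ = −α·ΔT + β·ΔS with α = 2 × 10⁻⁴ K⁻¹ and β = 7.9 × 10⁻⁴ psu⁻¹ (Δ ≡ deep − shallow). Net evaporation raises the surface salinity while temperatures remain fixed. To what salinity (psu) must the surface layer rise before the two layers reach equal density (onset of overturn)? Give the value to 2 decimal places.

Neutral buoyancy requires −α(T_deep − T_surf) + β(S_deep − S_surf′) = 0.
S_surf′ = S_deep − (α/β)·ΔT = 36.10 − (2 × 10⁻⁴/7.9 × 10⁻⁴)·(-3.4) = 36.9608 psu.
Increase required: 36.9608 − 34.74 = 2.2208 psu.

36.96 psu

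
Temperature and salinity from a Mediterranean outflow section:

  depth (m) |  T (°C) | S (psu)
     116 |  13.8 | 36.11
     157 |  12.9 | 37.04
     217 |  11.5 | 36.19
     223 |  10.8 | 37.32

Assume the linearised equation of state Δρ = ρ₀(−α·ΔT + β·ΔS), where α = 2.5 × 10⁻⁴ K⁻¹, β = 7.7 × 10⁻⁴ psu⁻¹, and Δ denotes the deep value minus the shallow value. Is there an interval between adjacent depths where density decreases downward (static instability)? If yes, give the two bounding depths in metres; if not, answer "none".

Evaluate Δρ/ρ₀ = −αΔT + βΔS across each adjacent pair:
  116–157 m: −αΔT+βΔS = −(2.5 × 10⁻⁴)(-0.9)+(7.7 × 10⁻⁴)(+0.93) = 9.4 × 10⁻⁴ → stable
  157–217 m: −αΔT+βΔS = −(2.5 × 10⁻⁴)(-1.4)+(7.7 × 10⁻⁴)(-0.85) = -3.0 × 10⁻⁴ → UNSTABLE
  217–223 m: −αΔT+βΔS = −(2.5 × 10⁻⁴)(-0.7)+(7.7 × 10⁻⁴)(+1.13) = 1.0 × 10⁻³ → stable
The 157–217 m interval has Δρ < 0: lighter water underlies denser water.

157–217 m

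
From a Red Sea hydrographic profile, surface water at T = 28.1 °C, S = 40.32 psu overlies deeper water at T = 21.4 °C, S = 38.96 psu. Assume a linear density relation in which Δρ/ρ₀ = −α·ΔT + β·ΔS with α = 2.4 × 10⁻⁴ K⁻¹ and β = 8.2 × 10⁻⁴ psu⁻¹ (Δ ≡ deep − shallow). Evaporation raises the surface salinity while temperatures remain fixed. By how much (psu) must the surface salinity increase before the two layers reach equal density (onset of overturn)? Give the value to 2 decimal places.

0.60 psu

Neutral buoyancy requires −α(T_deep − T_surf) + β(S_deep − S_surf′) = 0.
S_surf′ = S_deep − (α/β)·ΔT = 38.96 − (2.4 × 10⁻⁴/8.2 × 10⁻⁴)·(-6.7) = 40.9210 psu.
Increase required: 40.9210 − 40.32 = 0.6010 psu.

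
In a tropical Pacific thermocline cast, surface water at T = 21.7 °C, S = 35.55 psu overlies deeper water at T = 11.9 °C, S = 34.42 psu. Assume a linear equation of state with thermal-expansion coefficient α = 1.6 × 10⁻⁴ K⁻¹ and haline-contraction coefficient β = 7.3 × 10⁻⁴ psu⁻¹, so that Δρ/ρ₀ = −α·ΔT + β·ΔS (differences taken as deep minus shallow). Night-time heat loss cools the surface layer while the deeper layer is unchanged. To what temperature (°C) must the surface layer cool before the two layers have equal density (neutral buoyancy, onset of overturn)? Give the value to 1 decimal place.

Neutral buoyancy requires Δρ = 0, i.e. −α(T_deep − T_surf′) + β(S_deep − S_surf) = 0.
T_surf′ = T_deep − (β/α)·ΔS = 11.9 − (7.3 × 10⁻⁴/1.6 × 10⁻⁴)·(-1.13) = 17.056 °C.
Cooling required: 21.7 − (17.056) = 4.644 °C.

17.1 °C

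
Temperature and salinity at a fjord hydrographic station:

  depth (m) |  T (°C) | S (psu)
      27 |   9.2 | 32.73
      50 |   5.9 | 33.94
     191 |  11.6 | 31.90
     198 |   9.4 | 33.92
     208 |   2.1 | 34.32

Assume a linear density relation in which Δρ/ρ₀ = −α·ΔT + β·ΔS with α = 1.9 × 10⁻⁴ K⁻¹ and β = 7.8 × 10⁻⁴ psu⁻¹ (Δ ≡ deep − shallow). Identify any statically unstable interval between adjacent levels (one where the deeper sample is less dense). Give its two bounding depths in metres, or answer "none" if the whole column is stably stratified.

Evaluate Δρ/ρ₀ = −αΔT + βΔS across each adjacent pair:
  27–50 m: −αΔT+βΔS = −(1.9 × 10⁻⁴)(-3.3)+(7.8 × 10⁻⁴)(+1.21) = 1.6 × 10⁻³ → stable
  50–191 m: −αΔT+βΔS = −(1.9 × 10⁻⁴)(+5.7)+(7.8 × 10⁻⁴)(-2.04) = -2.7 × 10⁻³ → UNSTABLE
  191–198 m: −αΔT+βΔS = −(1.9 × 10⁻⁴)(-2.2)+(7.8 × 10⁻⁴)(+2.02) = 2.0 × 10⁻³ → stable
  198–208 m: −αΔT+βΔS = −(1.9 × 10⁻⁴)(-7.3)+(7.8 × 10⁻⁴)(+0.40) = 1.7 × 10⁻³ → stable
The 50–191 m interval has Δρ < 0: lighter water underlies denser water.

50–191 m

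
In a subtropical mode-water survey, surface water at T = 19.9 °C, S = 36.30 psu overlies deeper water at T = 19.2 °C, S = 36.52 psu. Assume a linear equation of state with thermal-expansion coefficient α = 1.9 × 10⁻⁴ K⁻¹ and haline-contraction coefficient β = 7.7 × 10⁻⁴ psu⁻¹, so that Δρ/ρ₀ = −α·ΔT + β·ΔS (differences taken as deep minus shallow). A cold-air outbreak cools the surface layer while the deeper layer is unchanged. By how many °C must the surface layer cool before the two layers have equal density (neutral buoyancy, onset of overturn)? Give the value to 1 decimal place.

Neutral buoyancy requires Δρ = 0, i.e. −α(T_deep − T_surf′) + β(S_deep − S_surf) = 0.
T_surf′ = T_deep − (β/α)·ΔS = 19.2 − (7.7 × 10⁻⁴/1.9 × 10⁻⁴)·(+0.22) = 18.308 °C.
Cooling required: 19.9 − (18.308) = 1.592 °C.

1.6 °C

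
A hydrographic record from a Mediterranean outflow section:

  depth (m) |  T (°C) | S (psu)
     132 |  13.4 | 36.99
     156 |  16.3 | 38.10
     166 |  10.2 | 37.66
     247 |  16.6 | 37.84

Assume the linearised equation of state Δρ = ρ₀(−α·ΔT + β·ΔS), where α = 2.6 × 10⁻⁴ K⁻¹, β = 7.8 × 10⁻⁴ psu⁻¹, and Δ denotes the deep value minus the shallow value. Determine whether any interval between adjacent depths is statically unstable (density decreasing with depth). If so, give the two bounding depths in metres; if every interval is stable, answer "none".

166–247 m

Evaluate Δρ/ρ₀ = −αΔT + βΔS across each adjacent pair:
  132–156 m: −αΔT+βΔS = −(2.6 × 10⁻⁴)(+2.9)+(7.8 × 10⁻⁴)(+1.11) = 1.1 × 10⁻⁴ → stable
  156–166 m: −αΔT+βΔS = −(2.6 × 10⁻⁴)(-6.1)+(7.8 × 10⁻⁴)(-0.44) = 1.2 × 10⁻³ → stable
  166–247 m: −αΔT+βΔS = −(2.6 × 10⁻⁴)(+6.4)+(7.8 × 10⁻⁴)(+0.18) = -1.5 × 10⁻³ → UNSTABLE
The 166–247 m interval has Δρ < 0: lighter water underlies denser water.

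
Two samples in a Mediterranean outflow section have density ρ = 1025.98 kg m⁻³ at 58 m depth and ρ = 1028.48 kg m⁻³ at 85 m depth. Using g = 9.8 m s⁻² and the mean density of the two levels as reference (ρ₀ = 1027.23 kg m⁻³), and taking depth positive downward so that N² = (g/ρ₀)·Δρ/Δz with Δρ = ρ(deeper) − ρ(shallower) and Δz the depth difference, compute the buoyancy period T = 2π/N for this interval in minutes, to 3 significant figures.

3.52 min

Δρ = 1028.48 − 1025.98 = 2.50 kg m⁻³ over Δz = 85 − 58 = 27 m.
N² = (9.8/1027.23) × (2.50/27) = 8.8335 × 10⁻⁴ s⁻².
N = √(8.8335 × 10⁻⁴) = 0.029721 rad s⁻¹, so T = 2π/N = 211.41 s = 3.5235 min ≈ 3.52 min.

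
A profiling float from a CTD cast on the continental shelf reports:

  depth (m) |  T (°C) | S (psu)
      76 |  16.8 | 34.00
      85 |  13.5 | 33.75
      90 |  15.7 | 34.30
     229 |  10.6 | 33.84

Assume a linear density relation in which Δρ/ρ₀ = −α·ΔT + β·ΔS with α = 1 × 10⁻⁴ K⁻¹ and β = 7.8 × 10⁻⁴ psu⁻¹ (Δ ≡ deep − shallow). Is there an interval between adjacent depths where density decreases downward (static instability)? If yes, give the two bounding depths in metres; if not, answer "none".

none

Evaluate Δρ/ρ₀ = −αΔT + βΔS across each adjacent pair:
  76–85 m: −αΔT+βΔS = −(1 × 10⁻⁴)(-3.3)+(7.8 × 10⁻⁴)(-0.25) = 1.4 × 10⁻⁴ → stable
  85–90 m: −αΔT+βΔS = −(1 × 10⁻⁴)(+2.2)+(7.8 × 10⁻⁴)(+0.55) = 2.1 × 10⁻⁴ → stable
  90–229 m: −αΔT+βΔS = −(1 × 10⁻⁴)(-5.1)+(7.8 × 10⁻⁴)(-0.46) = 1.5 × 10⁻⁴ → stable
Every interval has Δρ > 0: the column is stably stratified throughout.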